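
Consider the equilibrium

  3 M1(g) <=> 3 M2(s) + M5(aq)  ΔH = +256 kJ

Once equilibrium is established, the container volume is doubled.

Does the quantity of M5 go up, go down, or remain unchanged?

Gas moles: reactants 3, products 0 (Δn_gas = -3). Expansion shifts the system toward the side with more moles of gas — to the left.
The net shift is to the left. M5 is a product, so its amount decreases.

decreases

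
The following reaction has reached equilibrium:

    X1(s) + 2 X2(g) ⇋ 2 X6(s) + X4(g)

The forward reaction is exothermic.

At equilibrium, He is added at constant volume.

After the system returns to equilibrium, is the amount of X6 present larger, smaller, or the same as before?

unchanged

At constant volume, adding an inert gas leaves every reacting species' partial pressure unchanged, so Q is unchanged — no shift from this change.
No net shift occurs, so the amount of X6 is unchanged.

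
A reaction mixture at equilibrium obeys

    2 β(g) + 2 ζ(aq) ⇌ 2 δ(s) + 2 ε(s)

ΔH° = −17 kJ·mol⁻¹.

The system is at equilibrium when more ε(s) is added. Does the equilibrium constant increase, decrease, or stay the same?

unchanged

The equilibrium constant depends only on temperature. This perturbation changes neither the position of equilibrium nor K.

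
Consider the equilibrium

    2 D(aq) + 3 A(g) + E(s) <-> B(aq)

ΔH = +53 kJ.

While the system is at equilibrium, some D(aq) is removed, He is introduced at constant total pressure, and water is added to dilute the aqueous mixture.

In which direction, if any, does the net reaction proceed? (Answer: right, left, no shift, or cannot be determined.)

left

Removing D (aq), a reactant, drives the reaction to the left.
Adding inert gas at constant total pressure expands the volume and lowers every reacting partial pressure. With Δn_gas = 0 − 3 = -3, Q moves away from K toward the side with fewer gas moles, so the system shifts toward the side with more gas moles — to the left.
Dilution lowers every aqueous concentration by the same factor. Δn_aq = 1 − 2 = -1, so the system shifts toward the side with more dissolved moles — to the left.
All effects act in the same direction — net shift to the left.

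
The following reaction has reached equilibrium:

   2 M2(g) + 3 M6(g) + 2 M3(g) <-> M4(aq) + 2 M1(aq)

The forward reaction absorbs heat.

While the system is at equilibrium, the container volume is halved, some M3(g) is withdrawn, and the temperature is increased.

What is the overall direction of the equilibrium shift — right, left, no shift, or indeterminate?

cannot be determined

Gas moles: reactants 7, products 0 (Δn_gas = -7). Compression shifts the system toward the side with fewer moles of gas — to the right.
Removing M3 (g), a reactant, drives the reaction to the left.
The forward reaction is endothermic. Raising T favours the endothermic direction — shift to the right.
The individual effects push in opposite directions; without quantitative information the net direction cannot be determined.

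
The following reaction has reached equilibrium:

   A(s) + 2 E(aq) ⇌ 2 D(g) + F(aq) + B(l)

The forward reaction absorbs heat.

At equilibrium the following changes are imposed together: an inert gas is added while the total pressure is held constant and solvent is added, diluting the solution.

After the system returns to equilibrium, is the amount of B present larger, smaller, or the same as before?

Adding inert gas at constant total pressure expands the volume and lowers every reacting partial pressure. With Δn_gas = 2 − 0 = +2, Q moves away from K toward the side with fewer gas moles, so the system shifts toward the side with more gas moles — to the right.
Dilution lowers every aqueous concentration by the same factor. Δn_aq = 1 − 2 = -1, so the system shifts toward the side with more dissolved moles — to the left.
The two effects oppose each other, so the net shift — and hence the change in B — cannot be determined from the given information.

cannot be determined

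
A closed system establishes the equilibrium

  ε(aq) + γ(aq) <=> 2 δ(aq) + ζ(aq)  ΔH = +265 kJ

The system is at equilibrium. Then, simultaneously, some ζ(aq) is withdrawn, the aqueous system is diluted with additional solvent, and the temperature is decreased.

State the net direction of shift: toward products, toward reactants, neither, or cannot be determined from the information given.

cannot be determined

Removing ζ (aq), a product, drives the reaction to the right.
Dilution lowers every aqueous concentration by the same factor. Δn_aq = 3 − 2 = +1, so the system shifts toward the side with more dissolved moles — to the right.
The forward reaction is endothermic. Lowering T favours the exothermic direction — shift to the left.
The individual effects push in opposite directions; without quantitative information the net direction cannot be determined.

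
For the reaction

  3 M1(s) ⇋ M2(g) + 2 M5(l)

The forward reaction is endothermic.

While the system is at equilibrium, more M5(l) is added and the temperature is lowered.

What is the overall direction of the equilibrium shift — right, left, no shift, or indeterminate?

left

M5 is a pure liquid; its activity is 1 regardless of amount, so Q is unaffected — no shift from this change.
The forward reaction is endothermic. Lowering T favours the exothermic direction — shift to the left.
Only the nonzero effect(s) matter; the net shift is to the left.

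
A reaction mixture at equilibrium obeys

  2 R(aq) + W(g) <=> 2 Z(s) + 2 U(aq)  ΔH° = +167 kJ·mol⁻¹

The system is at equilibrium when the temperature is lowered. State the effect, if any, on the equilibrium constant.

K depends on temperature via the van 't Hoff relation. The forward reaction is endothermic, so lowering T decreases K.

decreases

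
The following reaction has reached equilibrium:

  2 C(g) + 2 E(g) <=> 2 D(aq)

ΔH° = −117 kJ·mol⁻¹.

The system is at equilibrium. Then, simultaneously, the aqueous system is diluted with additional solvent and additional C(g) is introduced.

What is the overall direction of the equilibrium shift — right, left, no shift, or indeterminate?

right

Dilution lowers every aqueous concentration by the same factor. Δn_aq = 2 − 0 = +2, so the system shifts toward the side with more dissolved moles — to the right.
Adding C (g), a reactant, drives the reaction to the right.
All effects act in the same direction — net shift to the right.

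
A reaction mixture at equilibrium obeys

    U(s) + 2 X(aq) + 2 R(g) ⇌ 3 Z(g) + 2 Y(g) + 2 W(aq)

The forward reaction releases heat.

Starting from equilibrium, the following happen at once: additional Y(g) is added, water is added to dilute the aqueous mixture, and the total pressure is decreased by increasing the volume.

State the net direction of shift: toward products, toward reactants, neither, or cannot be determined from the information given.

Adding Y (g), a product, drives the reaction to the left.
Dilution scales every aqueous concentration by the same factor. Δn_aq = 2 − 2 = 0, so Q is unchanged — no shift.
Gas moles: reactants 2, products 5 (Δn_gas = +3). Expansion shifts the system toward the side with more moles of gas — to the right.
The individual effects push in opposite directions; without quantitative information the net direction cannot be determined.

cannot be determined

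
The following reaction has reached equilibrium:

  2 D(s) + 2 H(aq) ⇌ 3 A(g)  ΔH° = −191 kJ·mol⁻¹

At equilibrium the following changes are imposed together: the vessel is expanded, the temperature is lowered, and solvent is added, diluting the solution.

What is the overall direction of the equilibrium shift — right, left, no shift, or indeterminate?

Gas moles: reactants 0, products 3 (Δn_gas = +3). Expansion shifts the system toward the side with more moles of gas — to the right.
The forward reaction is exothermic. Lowering T favours the exothermic direction — shift to the right.
Dilution lowers every aqueous concentration by the same factor. Δn_aq = 0 − 2 = -2, so the system shifts toward the side with more dissolved moles — to the left.
The individual effects push in opposite directions; without quantitative information the net direction cannot be determined.

cannot be determined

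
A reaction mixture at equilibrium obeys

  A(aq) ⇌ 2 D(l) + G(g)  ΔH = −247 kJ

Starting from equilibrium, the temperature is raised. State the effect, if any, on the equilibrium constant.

K depends on temperature via the van 't Hoff relation. The forward reaction is exothermic, so raising T decreases K.

decreases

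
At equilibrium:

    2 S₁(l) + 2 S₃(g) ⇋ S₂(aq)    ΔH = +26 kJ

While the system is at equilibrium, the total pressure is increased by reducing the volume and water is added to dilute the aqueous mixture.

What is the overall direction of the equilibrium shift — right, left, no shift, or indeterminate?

right

Gas moles: reactants 2, products 0 (Δn_gas = -2). Compression shifts the system toward the side with fewer moles of gas — to the right.
Dilution lowers every aqueous concentration by the same factor. Δn_aq = 1 − 0 = +1, so the system shifts toward the side with more dissolved moles — to the right.
All effects act in the same direction — net shift to the right.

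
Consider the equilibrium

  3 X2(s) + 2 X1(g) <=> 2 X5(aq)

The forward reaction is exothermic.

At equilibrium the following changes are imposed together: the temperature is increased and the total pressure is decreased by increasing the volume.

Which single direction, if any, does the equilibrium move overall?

The forward reaction is exothermic. Raising T favours the endothermic direction — shift to the left.
Gas moles: reactants 2, products 0 (Δn_gas = -2). Expansion shifts the system toward the side with more moles of gas — to the left.
All effects act in the same direction — net shift to the left.

left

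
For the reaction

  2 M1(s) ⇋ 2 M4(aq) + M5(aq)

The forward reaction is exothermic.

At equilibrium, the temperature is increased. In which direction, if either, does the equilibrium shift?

left

The forward reaction is exothermic. Raising T favours the endothermic direction — shift to the left.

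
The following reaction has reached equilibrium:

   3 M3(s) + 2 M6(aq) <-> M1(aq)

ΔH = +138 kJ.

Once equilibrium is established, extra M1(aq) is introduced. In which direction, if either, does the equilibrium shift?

left

Adding M1 (aq), a product, drives the reaction to the left.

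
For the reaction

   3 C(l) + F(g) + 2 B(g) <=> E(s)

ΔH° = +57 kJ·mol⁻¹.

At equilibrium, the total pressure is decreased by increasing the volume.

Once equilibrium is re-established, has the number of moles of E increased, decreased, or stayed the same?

decreases

Gas moles: reactants 3, products 0 (Δn_gas = -3). Expansion shifts the system toward the side with more moles of gas — to the left.
The net shift is to the left. E is a product, so its amount decreases.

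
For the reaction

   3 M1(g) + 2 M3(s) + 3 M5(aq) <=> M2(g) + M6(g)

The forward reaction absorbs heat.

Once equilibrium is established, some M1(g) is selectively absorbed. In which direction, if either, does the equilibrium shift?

Removing M1 (g), a reactant, drives the reaction to the left.

left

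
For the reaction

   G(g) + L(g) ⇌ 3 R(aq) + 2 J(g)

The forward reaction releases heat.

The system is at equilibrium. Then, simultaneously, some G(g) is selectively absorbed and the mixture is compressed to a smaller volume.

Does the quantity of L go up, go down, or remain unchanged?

increases

Removing G (g), a reactant, drives the reaction to the left.
Gas moles: reactants 2, products 2. Δn_gas = 0, so a volume change leaves Q equal to K — no shift from this change.
The net shift is to the left. L is a reactant, so its amount increases.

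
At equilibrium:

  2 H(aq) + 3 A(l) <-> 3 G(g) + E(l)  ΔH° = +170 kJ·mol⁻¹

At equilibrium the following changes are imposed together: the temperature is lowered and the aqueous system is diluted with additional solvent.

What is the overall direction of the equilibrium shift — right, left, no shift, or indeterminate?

The forward reaction is endothermic. Lowering T favours the exothermic direction — shift to the left.
Dilution lowers every aqueous concentration by the same factor. Δn_aq = 0 − 2 = -2, so the system shifts toward the side with more dissolved moles — to the left.
All effects act in the same direction — net shift to the left.

left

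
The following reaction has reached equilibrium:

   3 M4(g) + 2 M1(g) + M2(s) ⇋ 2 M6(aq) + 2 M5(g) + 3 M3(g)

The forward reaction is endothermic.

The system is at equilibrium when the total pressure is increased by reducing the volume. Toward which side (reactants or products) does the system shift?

no shift

Gas moles: reactants 5, products 5. Δn_gas = 0, so a volume change leaves Q equal to K — no shift from this change.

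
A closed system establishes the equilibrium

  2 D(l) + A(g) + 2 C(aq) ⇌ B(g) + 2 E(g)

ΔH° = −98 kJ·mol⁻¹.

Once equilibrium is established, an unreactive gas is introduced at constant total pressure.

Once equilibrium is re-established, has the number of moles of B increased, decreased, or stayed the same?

increases

Adding inert gas at constant total pressure expands the volume and lowers every reacting partial pressure. With Δn_gas = 3 − 1 = +2, Q moves away from K toward the side with fewer gas moles, so the system shifts toward the side with more gas moles — to the right.
The net shift is to the right. B is a product, so its amount increases.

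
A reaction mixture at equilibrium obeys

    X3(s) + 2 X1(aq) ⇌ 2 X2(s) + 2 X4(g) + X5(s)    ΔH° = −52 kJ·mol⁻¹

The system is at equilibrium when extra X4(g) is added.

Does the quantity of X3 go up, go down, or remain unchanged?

Adding X4 (g), a product, drives the reaction to the left.
The net shift is to the left. X3 is a reactant, so its amount increases.

increases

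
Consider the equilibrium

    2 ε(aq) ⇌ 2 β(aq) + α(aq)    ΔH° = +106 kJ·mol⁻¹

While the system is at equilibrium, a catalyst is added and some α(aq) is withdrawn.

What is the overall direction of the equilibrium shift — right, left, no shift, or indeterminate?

A catalyst speeds both forward and reverse rates equally; it changes neither Q nor K — no shift from this change.
Removing α (aq), a product, drives the reaction to the right.
Only the nonzero effect(s) matter; the net shift is to the right.

right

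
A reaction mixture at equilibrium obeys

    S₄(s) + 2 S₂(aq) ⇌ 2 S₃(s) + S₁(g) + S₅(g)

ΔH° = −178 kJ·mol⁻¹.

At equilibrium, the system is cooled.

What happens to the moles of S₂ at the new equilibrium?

decreases

The forward reaction is exothermic. Lowering T favours the exothermic direction — shift to the right.
The net shift is to the right. S₂ is a reactant, so its amount decreases.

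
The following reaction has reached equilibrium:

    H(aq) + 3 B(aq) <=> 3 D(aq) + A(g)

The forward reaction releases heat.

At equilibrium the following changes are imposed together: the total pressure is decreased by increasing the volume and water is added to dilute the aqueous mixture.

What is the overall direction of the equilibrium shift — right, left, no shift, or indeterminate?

cannot be determined

Gas moles: reactants 0, products 1 (Δn_gas = +1). Expansion shifts the system toward the side with more moles of gas — to the right.
Dilution lowers every aqueous concentration by the same factor. Δn_aq = 3 − 4 = -1, so the system shifts toward the side with more dissolved moles — to the left.
The individual effects push in opposite directions; without quantitative information the net direction cannot be determined.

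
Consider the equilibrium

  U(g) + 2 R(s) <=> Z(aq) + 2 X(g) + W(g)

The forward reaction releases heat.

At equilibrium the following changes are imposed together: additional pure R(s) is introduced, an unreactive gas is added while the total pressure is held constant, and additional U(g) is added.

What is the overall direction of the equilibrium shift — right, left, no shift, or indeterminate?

right

R is a pure solid; its activity is 1 regardless of amount, so Q is unaffected — no shift from this change.
Adding inert gas at constant total pressure expands the volume and lowers every reacting partial pressure. With Δn_gas = 3 − 1 = +2, Q moves away from K toward the side with fewer gas moles, so the system shifts toward the side with more gas moles — to the right.
Adding U (g), a reactant, drives the reaction to the right.
Only the nonzero effect(s) matter; the net shift is to the right.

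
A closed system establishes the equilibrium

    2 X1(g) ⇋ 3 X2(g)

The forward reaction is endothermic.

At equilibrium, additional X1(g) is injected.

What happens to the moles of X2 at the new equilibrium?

Adding X1 (g), a reactant, drives the reaction to the right.
The net shift is to the right. X2 is a product, so its amount increases.

increases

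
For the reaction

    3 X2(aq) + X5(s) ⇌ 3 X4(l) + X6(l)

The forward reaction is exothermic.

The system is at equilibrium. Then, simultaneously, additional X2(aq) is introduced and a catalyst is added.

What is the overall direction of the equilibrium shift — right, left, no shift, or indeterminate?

right

Adding X2 (aq), a reactant, drives the reaction to the right.
A catalyst speeds both forward and reverse rates equally; it changes neither Q nor K — no shift from this change.
Only the nonzero effect(s) matter; the net shift is to the right.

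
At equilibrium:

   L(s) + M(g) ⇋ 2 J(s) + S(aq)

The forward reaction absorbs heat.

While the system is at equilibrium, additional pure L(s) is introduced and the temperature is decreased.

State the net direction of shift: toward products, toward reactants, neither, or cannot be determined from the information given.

left

L is a pure solid; its activity is 1 regardless of amount, so Q is unaffected — no shift from this change.
The forward reaction is endothermic. Lowering T favours the exothermic direction — shift to the left.
Only the nonzero effect(s) matter; the net shift is to the left.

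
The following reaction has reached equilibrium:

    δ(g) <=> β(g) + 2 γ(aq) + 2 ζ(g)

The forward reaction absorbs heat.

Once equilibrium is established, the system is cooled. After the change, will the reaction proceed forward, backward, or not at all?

The forward reaction is endothermic. Lowering T favours the exothermic direction — shift to the left.

left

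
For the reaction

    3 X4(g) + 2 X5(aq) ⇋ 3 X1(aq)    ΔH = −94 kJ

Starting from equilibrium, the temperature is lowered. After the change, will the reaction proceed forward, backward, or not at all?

right

The forward reaction is exothermic. Lowering T favours the exothermic direction — shift to the right.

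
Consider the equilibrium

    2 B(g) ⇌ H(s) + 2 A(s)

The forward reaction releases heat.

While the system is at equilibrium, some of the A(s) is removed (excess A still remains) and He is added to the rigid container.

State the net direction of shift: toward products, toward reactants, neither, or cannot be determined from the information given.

no shift

A is a pure solid; its activity is 1 regardless of amount, so Q is unaffected — no shift from this change.
At constant volume, adding an inert gas leaves every reacting species' partial pressure unchanged, so Q is unchanged — no shift from this change.
None of the changes alters Q relative to K, so there is no net shift.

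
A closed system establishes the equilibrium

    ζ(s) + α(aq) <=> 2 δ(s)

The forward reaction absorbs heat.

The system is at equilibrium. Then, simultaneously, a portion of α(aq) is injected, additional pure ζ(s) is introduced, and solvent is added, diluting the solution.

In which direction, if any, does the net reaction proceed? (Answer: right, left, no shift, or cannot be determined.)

Adding α (aq), a reactant, drives the reaction to the right.
ζ is a pure solid; its activity is 1 regardless of amount, so Q is unaffected — no shift from this change.
Dilution lowers every aqueous concentration by the same factor. Δn_aq = 0 − 1 = -1, so the system shifts toward the side with more dissolved moles — to the left.
The individual effects push in opposite directions; without quantitative information the net direction cannot be determined.

cannot be determined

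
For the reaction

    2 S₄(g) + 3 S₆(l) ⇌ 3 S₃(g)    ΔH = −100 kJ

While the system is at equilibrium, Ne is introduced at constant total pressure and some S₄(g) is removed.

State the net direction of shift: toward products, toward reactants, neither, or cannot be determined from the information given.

cannot be determined

Adding inert gas at constant total pressure expands the volume and lowers every reacting partial pressure. With Δn_gas = 3 − 2 = +1, Q moves away from K toward the side with fewer gas moles, so the system shifts toward the side with more gas moles — to the right.
Removing S₄ (g), a reactant, drives the reaction to the left.
The individual effects push in opposite directions; without quantitative information the net direction cannot be determined.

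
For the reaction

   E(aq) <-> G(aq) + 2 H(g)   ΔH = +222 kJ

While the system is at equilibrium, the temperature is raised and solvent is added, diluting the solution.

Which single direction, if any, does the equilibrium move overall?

The forward reaction is endothermic. Raising T favours the endothermic direction — shift to the right.
Dilution scales every aqueous concentration by the same factor. Δn_aq = 1 − 1 = 0, so Q is unchanged — no shift.
Only the nonzero effect(s) matter; the net shift is to the right.

right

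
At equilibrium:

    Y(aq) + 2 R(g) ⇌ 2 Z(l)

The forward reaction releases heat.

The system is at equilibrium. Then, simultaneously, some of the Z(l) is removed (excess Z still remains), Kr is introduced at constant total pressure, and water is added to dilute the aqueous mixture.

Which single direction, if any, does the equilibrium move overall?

Z is a pure liquid; its activity is 1 regardless of amount, so Q is unaffected — no shift from this change.
Adding inert gas at constant total pressure expands the volume and lowers every reacting partial pressure. With Δn_gas = 0 − 2 = -2, Q moves away from K toward the side with fewer gas moles, so the system shifts toward the side with more gas moles — to the left.
Dilution lowers every aqueous concentration by the same factor. Δn_aq = 0 − 1 = -1, so the system shifts toward the side with more dissolved moles — to the left.
Only the nonzero effect(s) matter; the net shift is to the left.

left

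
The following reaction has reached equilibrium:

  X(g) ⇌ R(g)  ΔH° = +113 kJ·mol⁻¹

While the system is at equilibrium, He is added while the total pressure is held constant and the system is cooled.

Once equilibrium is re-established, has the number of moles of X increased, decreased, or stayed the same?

increases

Adding inert gas at constant total pressure expands the volume, scaling every reacting partial pressure by the same factor. Δn_gas = 1 − 1 = 0, so Q is unchanged — no shift.
The forward reaction is endothermic. Lowering T favours the exothermic direction — shift to the left.
The net shift is to the left. X is a reactant, so its amount increases.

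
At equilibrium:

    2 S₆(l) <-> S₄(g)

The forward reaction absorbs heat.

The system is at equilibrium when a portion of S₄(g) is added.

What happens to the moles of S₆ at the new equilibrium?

Adding S₄ (g), a product, drives the reaction to the left.
The net shift is to the left. S₆ is a reactant, so its amount increases.

increases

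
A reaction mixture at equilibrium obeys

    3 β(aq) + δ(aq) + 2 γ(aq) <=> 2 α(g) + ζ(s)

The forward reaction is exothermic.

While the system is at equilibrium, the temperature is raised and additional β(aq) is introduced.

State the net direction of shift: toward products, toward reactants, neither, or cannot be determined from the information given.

The forward reaction is exothermic. Raising T favours the endothermic direction — shift to the left.
Adding β (aq), a reactant, drives the reaction to the right.
The individual effects push in opposite directions; without quantitative information the net direction cannot be determined.

cannot be determined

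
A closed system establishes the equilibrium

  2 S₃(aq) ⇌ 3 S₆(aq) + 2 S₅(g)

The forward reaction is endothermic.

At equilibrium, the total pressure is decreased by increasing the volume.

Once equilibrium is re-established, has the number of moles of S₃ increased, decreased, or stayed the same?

decreases

Gas moles: reactants 0, products 2 (Δn_gas = +2). Expansion shifts the system toward the side with more moles of gas — to the right.
The net shift is to the right. S₃ is a reactant, so its amount decreases.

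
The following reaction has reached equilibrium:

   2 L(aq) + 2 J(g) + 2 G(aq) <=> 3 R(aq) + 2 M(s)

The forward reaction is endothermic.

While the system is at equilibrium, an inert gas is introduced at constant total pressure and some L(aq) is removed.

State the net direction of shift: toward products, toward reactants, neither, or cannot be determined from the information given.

left

Adding inert gas at constant total pressure expands the volume and lowers every reacting partial pressure. With Δn_gas = 0 − 2 = -2, Q moves away from K toward the side with fewer gas moles, so the system shifts toward the side with more gas moles — to the left.
Removing L (aq), a reactant, drives the reaction to the left.
All effects act in the same direction — net shift to the left.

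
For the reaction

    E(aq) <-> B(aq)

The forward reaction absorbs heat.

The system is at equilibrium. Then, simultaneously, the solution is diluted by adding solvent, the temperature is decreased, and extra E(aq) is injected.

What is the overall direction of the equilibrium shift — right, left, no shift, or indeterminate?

Dilution scales every aqueous concentration by the same factor. Δn_aq = 1 − 1 = 0, so Q is unchanged — no shift.
The forward reaction is endothermic. Lowering T favours the exothermic direction — shift to the left.
Adding E (aq), a reactant, drives the reaction to the right.
The individual effects push in opposite directions; without quantitative information the net direction cannot be determined.

cannot be determined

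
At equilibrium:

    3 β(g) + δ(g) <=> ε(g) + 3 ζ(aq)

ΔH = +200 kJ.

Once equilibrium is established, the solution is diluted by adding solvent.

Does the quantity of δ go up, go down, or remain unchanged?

decreases

Dilution lowers every aqueous concentration by the same factor. Δn_aq = 3 − 0 = +3, so the system shifts toward the side with more dissolved moles — to the right.
The net shift is to the right. δ is a reactant, so its amount decreases.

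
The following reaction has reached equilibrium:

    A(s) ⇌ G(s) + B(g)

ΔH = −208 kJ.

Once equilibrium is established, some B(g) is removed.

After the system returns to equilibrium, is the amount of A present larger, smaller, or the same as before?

decreases

Removing B (g), a product, drives the reaction to the right.
The net shift is to the right. A is a reactant, so its amount decreases.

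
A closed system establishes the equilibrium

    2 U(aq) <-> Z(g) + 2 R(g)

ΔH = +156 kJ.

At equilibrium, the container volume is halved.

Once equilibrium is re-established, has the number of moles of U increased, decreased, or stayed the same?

increases

Gas moles: reactants 0, products 3 (Δn_gas = +3). Compression shifts the system toward the side with fewer moles of gas — to the left.
The net shift is to the left. U is a reactant, so its amount increases.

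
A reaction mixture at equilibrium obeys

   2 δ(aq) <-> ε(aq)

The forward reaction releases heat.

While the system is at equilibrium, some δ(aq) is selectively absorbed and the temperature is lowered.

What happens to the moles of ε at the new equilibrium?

cannot be determined

Removing δ (aq), a reactant, drives the reaction to the left.
The forward reaction is exothermic. Lowering T favours the exothermic direction — shift to the right.
The two effects oppose each other, so the net shift — and hence the change in ε — cannot be determined from the given information.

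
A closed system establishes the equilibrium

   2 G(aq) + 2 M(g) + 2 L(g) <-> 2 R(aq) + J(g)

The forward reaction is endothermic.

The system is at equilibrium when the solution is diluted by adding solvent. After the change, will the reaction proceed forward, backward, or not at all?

Dilution scales every aqueous concentration by the same factor. Δn_aq = 2 − 2 = 0, so Q is unchanged — no shift.

no shift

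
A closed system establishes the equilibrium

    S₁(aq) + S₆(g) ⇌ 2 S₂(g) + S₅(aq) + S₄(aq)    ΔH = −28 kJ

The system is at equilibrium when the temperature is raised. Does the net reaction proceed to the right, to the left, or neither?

left

The forward reaction is exothermic. Raising T favours the endothermic direction — shift to the left.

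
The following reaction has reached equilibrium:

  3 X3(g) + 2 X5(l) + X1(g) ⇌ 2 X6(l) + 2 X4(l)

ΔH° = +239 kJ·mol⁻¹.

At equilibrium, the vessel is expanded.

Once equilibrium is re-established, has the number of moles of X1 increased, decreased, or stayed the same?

increases

Gas moles: reactants 4, products 0 (Δn_gas = -4). Expansion shifts the system toward the side with more moles of gas — to the left.
The net shift is to the left. X1 is a reactant, so its amount increases.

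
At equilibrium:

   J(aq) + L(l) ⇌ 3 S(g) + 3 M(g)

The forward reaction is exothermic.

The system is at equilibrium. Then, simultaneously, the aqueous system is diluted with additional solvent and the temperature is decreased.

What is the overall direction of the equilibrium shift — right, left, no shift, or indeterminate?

Dilution lowers every aqueous concentration by the same factor. Δn_aq = 0 − 1 = -1, so the system shifts toward the side with more dissolved moles — to the left.
The forward reaction is exothermic. Lowering T favours the exothermic direction — shift to the right.
The individual effects push in opposite directions; without quantitative information the net direction cannot be determined.

cannot be determined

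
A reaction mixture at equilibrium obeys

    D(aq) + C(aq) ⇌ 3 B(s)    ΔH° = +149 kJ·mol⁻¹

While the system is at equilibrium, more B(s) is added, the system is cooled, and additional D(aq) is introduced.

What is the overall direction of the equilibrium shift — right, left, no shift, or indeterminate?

cannot be determined

B is a pure solid; its activity is 1 regardless of amount, so Q is unaffected — no shift from this change.
The forward reaction is endothermic. Lowering T favours the exothermic direction — shift to the left.
Adding D (aq), a reactant, drives the reaction to the right.
The individual effects push in opposite directions; without quantitative information the net direction cannot be determined.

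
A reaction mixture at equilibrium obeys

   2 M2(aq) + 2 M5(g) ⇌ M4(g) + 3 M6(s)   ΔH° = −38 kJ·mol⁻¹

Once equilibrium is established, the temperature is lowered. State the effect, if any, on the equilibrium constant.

increases

K depends on temperature via the van 't Hoff relation. The forward reaction is exothermic, so lowering T increases K.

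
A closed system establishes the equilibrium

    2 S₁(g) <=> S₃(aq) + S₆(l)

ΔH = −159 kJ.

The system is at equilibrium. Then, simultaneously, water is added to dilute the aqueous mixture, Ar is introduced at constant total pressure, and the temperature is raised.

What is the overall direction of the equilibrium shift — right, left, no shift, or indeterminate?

cannot be determined

Dilution lowers every aqueous concentration by the same factor. Δn_aq = 1 − 0 = +1, so the system shifts toward the side with more dissolved moles — to the right.
Adding inert gas at constant total pressure expands the volume and lowers every reacting partial pressure. With Δn_gas = 0 − 2 = -2, Q moves away from K toward the side with fewer gas moles, so the system shifts toward the side with more gas moles — to the left.
The forward reaction is exothermic. Raising T favours the endothermic direction — shift to the left.
The individual effects push in opposite directions; without quantitative information the net direction cannot be determined.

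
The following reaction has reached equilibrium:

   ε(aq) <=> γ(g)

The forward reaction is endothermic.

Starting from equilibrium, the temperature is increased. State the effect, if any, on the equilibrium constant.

increases

K depends on temperature via the van 't Hoff relation. The forward reaction is endothermic, so raising T increases K.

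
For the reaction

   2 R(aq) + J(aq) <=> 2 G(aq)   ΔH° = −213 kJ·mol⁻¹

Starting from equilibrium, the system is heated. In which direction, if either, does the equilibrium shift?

left

The forward reaction is exothermic. Raising T favours the endothermic direction — shift to the left.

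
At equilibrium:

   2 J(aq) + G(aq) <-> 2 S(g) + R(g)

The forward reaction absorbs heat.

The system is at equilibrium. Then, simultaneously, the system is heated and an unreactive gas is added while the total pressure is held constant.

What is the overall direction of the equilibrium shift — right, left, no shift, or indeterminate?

right

The forward reaction is endothermic. Raising T favours the endothermic direction — shift to the right.
Adding inert gas at constant total pressure expands the volume and lowers every reacting partial pressure. With Δn_gas = 3 − 0 = +3, Q moves away from K toward the side with fewer gas moles, so the system shifts toward the side with more gas moles — to the right.
All effects act in the same direction — net shift to the right.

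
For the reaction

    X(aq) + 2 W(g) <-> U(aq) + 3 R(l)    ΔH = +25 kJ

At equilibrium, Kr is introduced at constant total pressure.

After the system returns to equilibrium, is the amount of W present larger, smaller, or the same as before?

increases

Adding inert gas at constant total pressure expands the volume and lowers every reacting partial pressure. With Δn_gas = 0 − 2 = -2, Q moves away from K toward the side with fewer gas moles, so the system shifts toward the side with more gas moles — to the left.
The net shift is to the left. W is a reactant, so its amount increases.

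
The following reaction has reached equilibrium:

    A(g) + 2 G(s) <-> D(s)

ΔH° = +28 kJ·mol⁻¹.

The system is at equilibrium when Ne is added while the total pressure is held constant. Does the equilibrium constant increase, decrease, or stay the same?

The equilibrium constant depends only on temperature. This perturbation may move the position of equilibrium, but since T is unchanged, K itself is unchanged.

unchanged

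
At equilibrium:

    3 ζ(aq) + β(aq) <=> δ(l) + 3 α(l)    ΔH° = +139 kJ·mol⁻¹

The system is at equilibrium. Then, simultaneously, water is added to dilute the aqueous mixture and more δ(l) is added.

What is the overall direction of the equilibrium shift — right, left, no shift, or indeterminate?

left

Dilution lowers every aqueous concentration by the same factor. Δn_aq = 0 − 4 = -4, so the system shifts toward the side with more dissolved moles — to the left.
δ is a pure liquid; its activity is 1 regardless of amount, so Q is unaffected — no shift from this change.
Only the nonzero effect(s) matter; the net shift is to the left.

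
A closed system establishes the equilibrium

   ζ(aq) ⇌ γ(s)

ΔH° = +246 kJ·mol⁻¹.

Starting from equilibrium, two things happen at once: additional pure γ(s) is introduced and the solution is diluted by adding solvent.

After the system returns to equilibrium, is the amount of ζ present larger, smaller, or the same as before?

γ is a pure solid; its activity is 1 regardless of amount, so Q is unaffected — no shift from this change.
Dilution lowers every aqueous concentration by the same factor. Δn_aq = 0 − 1 = -1, so the system shifts toward the side with more dissolved moles — to the left.
The net shift is to the left. ζ is a reactant, so its amount increases.

increases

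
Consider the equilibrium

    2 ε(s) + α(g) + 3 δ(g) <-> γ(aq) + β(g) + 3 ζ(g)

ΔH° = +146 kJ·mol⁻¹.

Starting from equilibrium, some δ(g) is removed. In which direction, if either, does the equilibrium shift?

left

Removing δ (g), a reactant, drives the reaction to the left.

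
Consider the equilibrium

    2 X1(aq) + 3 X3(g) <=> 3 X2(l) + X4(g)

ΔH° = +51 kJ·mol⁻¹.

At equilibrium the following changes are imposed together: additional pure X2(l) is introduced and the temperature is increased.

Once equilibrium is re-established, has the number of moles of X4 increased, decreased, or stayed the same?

X2 is a pure liquid; its activity is 1 regardless of amount, so Q is unaffected — no shift from this change.
The forward reaction is endothermic. Raising T favours the endothermic direction — shift to the right.
The net shift is to the right. X4 is a product, so its amount increases.

increases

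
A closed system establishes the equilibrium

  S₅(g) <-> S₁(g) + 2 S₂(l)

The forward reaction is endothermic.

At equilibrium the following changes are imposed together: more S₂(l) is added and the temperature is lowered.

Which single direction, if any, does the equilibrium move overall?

left

S₂ is a pure liquid; its activity is 1 regardless of amount, so Q is unaffected — no shift from this change.
The forward reaction is endothermic. Lowering T favours the exothermic direction — shift to the left.
Only the nonzero effect(s) matter; the net shift is to the left.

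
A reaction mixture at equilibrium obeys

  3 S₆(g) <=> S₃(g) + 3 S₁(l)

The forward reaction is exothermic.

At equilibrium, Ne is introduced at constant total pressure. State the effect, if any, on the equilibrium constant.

The equilibrium constant depends only on temperature. This perturbation may move the position of equilibrium, but since T is unchanged, K itself is unchanged.

unchanged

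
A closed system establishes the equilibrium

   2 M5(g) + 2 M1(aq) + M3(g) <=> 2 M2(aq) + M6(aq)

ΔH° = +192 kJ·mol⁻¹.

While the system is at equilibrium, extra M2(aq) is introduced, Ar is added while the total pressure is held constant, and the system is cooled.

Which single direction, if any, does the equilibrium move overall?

Adding M2 (aq), a product, drives the reaction to the left.
Adding inert gas at constant total pressure expands the volume and lowers every reacting partial pressure. With Δn_gas = 0 − 3 = -3, Q moves away from K toward the side with fewer gas moles, so the system shifts toward the side with more gas moles — to the left.
The forward reaction is endothermic. Lowering T favours the exothermic direction — shift to the left.
All effects act in the same direction — net shift to the left.

left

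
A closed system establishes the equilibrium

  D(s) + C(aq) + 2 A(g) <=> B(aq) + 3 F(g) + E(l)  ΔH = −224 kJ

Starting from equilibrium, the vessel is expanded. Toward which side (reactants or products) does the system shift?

right

Gas moles: reactants 2, products 3 (Δn_gas = +1). Expansion shifts the system toward the side with more moles of gas — to the right.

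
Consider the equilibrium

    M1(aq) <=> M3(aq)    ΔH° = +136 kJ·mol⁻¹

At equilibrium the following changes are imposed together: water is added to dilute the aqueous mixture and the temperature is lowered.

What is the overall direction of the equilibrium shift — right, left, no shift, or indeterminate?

Dilution scales every aqueous concentration by the same factor. Δn_aq = 1 − 1 = 0, so Q is unchanged — no shift.
The forward reaction is endothermic. Lowering T favours the exothermic direction — shift to the left.
Only the nonzero effect(s) matter; the net shift is to the left.

left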